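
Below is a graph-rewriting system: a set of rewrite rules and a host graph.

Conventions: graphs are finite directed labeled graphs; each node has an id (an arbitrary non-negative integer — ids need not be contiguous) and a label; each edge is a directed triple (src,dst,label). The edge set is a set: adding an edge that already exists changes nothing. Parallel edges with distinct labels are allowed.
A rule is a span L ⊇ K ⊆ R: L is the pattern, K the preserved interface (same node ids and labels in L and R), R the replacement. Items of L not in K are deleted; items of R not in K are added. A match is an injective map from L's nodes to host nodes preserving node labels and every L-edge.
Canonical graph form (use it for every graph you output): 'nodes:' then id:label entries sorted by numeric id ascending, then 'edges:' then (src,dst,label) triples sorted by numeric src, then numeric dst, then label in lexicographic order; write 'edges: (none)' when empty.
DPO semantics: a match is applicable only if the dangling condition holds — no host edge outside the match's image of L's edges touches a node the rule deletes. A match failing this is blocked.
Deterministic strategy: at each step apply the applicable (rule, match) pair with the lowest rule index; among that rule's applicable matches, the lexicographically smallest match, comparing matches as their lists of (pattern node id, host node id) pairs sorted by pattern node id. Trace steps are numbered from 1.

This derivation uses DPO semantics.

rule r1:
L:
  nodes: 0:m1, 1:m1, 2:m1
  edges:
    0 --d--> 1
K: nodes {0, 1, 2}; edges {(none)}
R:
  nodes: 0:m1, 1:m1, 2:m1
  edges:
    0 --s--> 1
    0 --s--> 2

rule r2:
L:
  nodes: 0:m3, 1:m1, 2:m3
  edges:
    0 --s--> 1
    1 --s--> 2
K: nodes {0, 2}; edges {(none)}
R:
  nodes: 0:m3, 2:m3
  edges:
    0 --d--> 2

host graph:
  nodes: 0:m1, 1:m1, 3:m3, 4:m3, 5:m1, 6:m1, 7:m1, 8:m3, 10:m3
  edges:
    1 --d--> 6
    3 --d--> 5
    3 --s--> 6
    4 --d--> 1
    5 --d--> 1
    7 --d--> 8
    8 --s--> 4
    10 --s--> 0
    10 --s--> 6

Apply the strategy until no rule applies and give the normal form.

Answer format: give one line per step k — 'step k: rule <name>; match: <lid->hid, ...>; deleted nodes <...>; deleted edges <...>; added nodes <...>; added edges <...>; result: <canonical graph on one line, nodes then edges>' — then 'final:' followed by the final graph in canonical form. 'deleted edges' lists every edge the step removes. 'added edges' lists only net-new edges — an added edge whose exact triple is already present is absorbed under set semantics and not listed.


step 1: rule r1; match: 0->1, 1->6, 2->0; deleted nodes (none); deleted edges (1,6,d); added nodes (none); added edges (1,0,s); (1,6,s); result: nodes: 0:m1, 1:m1, 3:m3, 4:m3, 5:m1, 6:m1, 7:m1, 8:m3, 10:m3 edges: (1,0,s); (1,6,s); (3,5,d); (3,6,s); (4,1,d); (5,1,d); (7,8,d); (8,4,s); (10,0,s); (10,6,s)
step 2: rule r1; match: 0->5, 1->1, 2->0; deleted nodes (none); deleted edges (5,1,d); added nodes (none); added edges (5,0,s); (5,1,s); result: nodes: 0:m1, 1:m1, 3:m3, 4:m3, 5:m1, 6:m1, 7:m1, 8:m3, 10:m3 edges: (1,0,s); (1,6,s); (3,5,d); (3,6,s); (4,1,d); (5,0,s); (5,1,s); (7,8,d); (8,4,s); (10,0,s); (10,6,s)
final:
nodes: 0:m1, 1:m1, 3:m3, 4:m3, 5:m1, 6:m1, 7:m1, 8:m3, 10:m3
edges: (1,0,s); (1,6,s); (3,5,d); (3,6,s); (4,1,d); (5,0,s); (5,1,s); (7,8,d); (8,4,s); (10,0,s); (10,6,s)


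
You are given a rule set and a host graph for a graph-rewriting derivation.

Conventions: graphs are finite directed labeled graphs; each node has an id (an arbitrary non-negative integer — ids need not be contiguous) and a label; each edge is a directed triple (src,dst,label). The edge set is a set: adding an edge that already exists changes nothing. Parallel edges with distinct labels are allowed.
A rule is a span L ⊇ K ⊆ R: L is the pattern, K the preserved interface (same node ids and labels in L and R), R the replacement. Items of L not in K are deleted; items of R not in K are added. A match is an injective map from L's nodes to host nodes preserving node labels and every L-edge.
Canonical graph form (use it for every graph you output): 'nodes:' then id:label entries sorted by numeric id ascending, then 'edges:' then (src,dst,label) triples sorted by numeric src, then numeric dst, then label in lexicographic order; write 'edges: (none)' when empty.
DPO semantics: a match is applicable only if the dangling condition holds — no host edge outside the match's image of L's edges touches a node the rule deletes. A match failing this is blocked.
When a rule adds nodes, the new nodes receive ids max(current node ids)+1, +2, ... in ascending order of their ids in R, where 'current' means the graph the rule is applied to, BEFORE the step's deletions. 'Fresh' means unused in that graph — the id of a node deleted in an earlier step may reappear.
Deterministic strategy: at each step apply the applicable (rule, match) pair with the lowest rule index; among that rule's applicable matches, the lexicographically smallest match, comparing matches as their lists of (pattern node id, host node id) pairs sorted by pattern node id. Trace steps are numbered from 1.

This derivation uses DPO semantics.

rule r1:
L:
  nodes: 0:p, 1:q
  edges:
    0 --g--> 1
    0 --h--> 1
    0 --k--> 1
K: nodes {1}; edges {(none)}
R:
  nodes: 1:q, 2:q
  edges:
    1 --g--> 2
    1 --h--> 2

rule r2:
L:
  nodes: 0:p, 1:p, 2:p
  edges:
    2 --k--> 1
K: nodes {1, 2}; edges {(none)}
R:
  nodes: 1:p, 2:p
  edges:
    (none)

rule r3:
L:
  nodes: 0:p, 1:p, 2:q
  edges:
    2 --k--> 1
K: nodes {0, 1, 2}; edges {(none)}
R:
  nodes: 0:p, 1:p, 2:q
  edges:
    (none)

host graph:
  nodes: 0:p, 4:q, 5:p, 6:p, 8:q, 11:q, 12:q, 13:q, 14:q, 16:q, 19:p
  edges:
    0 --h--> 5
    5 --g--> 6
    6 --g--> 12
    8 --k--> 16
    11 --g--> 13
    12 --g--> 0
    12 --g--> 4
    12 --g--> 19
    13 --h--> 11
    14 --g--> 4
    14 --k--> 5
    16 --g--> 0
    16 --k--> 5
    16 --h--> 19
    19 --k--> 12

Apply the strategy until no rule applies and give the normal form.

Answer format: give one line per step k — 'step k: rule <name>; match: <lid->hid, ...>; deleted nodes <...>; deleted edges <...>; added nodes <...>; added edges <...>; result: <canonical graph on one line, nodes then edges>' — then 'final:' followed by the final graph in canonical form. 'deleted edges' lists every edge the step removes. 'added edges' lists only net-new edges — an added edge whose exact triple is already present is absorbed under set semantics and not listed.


step 1: rule r3; match: 0->0, 1->5, 2->14; deleted nodes (none); deleted edges (14,5,k); added nodes (none); added edges (none); result: nodes: 0:p, 4:q, 5:p, 6:p, 8:q, 11:q, 12:q, 13:q, 14:q, 16:q, 19:p edges: (0,5,h); (5,6,g); (6,12,g); (8,16,k); (11,13,g); (12,0,g); (12,4,g); (12,19,g); (13,11,h); (14,4,g); (16,0,g); (16,5,k); (16,19,h); (19,12,k)
step 2: rule r3; match: 0->0, 1->5, 2->16; deleted nodes (none); deleted edges (16,5,k); added nodes (none); added edges (none); result: nodes: 0:p, 4:q, 5:p, 6:p, 8:q, 11:q, 12:q, 13:q, 14:q, 16:q, 19:p edges: (0,5,h); (5,6,g); (6,12,g); (8,16,k); (11,13,g); (12,0,g); (12,4,g); (12,19,g); (13,11,h); (14,4,g); (16,0,g); (16,19,h); (19,12,k)
final:
nodes: 0:p, 4:q, 5:p, 6:p, 8:q, 11:q, 12:q, 13:q, 14:q, 16:q, 19:p
edges: (0,5,h); (5,6,g); (6,12,g); (8,16,k); (11,13,g); (12,0,g); (12,4,g); (12,19,g); (13,11,h); (14,4,g); (16,0,g); (16,19,h); (19,12,k)


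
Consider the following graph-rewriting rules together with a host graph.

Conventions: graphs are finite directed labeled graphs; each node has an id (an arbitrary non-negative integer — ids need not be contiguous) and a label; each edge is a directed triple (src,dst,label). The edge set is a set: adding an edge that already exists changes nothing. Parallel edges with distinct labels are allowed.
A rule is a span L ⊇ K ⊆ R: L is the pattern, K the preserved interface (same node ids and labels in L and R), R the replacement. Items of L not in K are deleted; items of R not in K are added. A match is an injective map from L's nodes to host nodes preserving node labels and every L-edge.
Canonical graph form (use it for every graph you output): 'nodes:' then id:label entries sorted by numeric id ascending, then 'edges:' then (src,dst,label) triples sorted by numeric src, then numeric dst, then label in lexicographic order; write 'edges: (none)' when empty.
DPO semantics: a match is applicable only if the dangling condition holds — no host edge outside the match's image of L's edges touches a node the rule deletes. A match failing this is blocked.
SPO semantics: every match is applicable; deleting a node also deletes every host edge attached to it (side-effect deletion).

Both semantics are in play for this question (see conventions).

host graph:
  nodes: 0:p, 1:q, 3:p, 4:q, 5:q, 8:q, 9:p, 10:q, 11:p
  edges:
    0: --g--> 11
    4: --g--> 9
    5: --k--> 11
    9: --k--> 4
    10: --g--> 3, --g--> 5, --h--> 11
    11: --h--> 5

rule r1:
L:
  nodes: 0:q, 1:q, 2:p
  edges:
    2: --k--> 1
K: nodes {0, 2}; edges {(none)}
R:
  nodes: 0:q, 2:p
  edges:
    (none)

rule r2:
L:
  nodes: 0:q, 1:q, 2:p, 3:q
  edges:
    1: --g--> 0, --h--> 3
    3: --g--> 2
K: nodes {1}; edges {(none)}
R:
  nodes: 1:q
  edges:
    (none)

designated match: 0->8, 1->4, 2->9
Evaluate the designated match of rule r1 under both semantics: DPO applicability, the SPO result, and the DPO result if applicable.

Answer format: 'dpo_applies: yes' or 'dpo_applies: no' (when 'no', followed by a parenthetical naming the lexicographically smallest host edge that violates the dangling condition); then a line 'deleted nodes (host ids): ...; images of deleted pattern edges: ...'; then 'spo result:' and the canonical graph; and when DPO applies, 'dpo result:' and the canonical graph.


dpo_applies: no
(the rule deletes node 4, which keeps host edge (4,9,g) outside the match image — the dangling condition fails, DPO blocks; SPO proceeds and side-deletes such edges)
deleted nodes (host ids): 4; images of deleted pattern edges: (9,4,k)
spo result:
nodes: 0:p, 1:q, 3:p, 5:q, 8:q, 9:p, 10:q, 11:p
edges: (0,11,g); (5,11,k); (10,3,g); (10,5,g); (10,11,h); (11,5,h)


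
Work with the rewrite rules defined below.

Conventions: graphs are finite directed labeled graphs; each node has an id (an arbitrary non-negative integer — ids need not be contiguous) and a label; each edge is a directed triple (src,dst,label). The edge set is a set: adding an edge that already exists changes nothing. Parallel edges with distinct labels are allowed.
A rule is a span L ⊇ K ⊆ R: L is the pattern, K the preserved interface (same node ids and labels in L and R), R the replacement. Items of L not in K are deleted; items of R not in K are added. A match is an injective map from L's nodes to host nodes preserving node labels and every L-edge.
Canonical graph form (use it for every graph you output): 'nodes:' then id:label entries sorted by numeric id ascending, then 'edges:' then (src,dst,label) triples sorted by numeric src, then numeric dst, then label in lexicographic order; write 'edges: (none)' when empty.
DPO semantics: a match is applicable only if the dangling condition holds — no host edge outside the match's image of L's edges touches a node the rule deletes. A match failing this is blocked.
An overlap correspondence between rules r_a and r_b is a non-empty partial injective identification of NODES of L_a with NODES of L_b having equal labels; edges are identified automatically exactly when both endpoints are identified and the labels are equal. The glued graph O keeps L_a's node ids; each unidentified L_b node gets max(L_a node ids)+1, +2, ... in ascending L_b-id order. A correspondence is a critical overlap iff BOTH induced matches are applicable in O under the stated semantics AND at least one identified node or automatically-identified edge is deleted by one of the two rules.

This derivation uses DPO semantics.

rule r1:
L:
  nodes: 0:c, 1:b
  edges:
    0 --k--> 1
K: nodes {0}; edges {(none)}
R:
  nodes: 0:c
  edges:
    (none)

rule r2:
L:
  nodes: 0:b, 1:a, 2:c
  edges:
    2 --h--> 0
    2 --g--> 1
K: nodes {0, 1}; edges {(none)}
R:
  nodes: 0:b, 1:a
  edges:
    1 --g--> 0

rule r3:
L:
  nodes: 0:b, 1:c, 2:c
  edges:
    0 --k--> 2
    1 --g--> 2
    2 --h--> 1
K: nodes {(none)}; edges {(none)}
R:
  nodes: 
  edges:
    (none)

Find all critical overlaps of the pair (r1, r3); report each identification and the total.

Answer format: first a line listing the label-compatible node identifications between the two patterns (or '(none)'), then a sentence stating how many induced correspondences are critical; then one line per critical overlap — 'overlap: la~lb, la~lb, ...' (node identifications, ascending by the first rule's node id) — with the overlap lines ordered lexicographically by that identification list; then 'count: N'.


label-compatible node identifications between L(r1) and L(r3): 0~1, 0~2, 1~0
0 of the induced correspondences are critical overlaps of r1 and r3.
count: 0


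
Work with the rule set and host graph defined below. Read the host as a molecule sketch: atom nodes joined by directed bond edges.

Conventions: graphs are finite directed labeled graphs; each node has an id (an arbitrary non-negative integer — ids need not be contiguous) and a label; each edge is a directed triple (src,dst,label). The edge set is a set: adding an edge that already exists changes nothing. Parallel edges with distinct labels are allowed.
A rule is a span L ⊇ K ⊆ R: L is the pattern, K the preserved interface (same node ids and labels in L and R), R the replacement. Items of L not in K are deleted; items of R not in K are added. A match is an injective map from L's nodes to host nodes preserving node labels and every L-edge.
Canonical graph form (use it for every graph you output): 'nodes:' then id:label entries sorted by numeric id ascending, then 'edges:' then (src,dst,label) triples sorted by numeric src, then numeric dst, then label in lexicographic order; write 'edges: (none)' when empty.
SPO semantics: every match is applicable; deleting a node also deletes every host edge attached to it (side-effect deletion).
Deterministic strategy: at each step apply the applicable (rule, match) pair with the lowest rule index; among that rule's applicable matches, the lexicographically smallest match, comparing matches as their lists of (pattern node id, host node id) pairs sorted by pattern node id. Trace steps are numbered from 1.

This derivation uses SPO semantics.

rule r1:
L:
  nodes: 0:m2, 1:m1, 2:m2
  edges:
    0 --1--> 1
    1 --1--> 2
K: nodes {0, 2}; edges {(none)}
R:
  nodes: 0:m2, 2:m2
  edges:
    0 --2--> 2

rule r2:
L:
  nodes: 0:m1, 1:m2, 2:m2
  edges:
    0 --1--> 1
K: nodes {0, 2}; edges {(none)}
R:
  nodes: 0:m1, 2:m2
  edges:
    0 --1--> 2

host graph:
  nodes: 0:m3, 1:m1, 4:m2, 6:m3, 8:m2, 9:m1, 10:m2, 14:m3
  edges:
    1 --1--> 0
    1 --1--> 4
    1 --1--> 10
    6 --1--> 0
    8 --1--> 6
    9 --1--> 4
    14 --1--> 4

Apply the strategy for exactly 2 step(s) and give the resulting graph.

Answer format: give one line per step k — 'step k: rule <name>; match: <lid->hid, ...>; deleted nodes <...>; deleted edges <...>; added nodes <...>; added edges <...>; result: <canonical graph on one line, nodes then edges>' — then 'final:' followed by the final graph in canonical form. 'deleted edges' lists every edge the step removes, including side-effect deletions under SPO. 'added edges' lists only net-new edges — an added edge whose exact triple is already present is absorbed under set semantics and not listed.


step 1: rule r2; match: 0->1, 1->4, 2->8; deleted nodes 4; deleted edges (1,4,1); (9,4,1); (14,4,1); added nodes (none); added edges (1,8,1); result: nodes: 0:m3, 1:m1, 6:m3, 8:m2, 9:m1, 10:m2, 14:m3 edges: (1,0,1); (1,8,1); (1,10,1); (6,0,1); (8,6,1)
step 2: rule r2; match: 0->1, 1->8, 2->10; deleted nodes 8; deleted edges (1,8,1); (8,6,1); added nodes (none); added edges (none); result: nodes: 0:m3, 1:m1, 6:m3, 9:m1, 10:m2, 14:m3 edges: (1,0,1); (1,10,1); (6,0,1)
final:
nodes: 0:m3, 1:m1, 6:m3, 9:m1, 10:m2, 14:m3
edges: (1,0,1); (1,10,1); (6,0,1)


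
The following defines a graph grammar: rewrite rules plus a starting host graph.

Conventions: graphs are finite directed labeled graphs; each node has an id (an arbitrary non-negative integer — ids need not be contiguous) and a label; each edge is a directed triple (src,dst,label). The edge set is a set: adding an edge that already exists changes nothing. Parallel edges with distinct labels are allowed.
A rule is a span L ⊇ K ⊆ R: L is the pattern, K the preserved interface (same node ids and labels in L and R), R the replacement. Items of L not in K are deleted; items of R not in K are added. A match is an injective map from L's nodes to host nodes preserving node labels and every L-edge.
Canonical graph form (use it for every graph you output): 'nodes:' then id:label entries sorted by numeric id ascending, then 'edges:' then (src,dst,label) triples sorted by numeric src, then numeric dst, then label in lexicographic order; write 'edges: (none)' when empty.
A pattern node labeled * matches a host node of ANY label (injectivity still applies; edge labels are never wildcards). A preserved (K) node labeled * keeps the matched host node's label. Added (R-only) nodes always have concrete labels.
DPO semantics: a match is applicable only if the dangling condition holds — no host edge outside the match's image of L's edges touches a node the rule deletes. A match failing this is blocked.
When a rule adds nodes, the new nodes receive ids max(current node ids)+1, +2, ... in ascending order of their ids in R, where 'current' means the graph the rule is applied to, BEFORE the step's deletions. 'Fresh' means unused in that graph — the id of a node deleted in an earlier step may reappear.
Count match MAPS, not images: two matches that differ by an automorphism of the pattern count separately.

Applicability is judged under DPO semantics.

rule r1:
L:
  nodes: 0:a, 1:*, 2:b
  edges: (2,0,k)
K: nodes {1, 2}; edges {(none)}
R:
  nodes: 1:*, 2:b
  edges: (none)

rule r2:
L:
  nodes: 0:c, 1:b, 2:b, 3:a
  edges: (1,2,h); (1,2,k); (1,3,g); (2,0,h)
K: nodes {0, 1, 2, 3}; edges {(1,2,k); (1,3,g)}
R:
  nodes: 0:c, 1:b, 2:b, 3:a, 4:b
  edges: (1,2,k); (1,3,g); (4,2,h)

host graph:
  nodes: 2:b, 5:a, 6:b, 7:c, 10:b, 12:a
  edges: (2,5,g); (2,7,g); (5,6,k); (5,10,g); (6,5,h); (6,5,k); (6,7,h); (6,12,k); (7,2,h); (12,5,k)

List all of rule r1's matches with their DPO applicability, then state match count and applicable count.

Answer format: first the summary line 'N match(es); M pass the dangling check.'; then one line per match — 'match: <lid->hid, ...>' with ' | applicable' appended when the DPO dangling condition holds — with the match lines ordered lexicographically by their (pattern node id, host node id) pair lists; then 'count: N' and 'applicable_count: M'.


8 match(es); 0 pass the dangling check.
match: 0->5, 1->2, 2->6
match: 0->5, 1->7, 2->6
match: 0->5, 1->10, 2->6
match: 0->5, 1->12, 2->6
match: 0->12, 1->2, 2->6
match: 0->12, 1->5, 2->6
match: 0->12, 1->7, 2->6
match: 0->12, 1->10, 2->6
count: 8
applicable_count: 0


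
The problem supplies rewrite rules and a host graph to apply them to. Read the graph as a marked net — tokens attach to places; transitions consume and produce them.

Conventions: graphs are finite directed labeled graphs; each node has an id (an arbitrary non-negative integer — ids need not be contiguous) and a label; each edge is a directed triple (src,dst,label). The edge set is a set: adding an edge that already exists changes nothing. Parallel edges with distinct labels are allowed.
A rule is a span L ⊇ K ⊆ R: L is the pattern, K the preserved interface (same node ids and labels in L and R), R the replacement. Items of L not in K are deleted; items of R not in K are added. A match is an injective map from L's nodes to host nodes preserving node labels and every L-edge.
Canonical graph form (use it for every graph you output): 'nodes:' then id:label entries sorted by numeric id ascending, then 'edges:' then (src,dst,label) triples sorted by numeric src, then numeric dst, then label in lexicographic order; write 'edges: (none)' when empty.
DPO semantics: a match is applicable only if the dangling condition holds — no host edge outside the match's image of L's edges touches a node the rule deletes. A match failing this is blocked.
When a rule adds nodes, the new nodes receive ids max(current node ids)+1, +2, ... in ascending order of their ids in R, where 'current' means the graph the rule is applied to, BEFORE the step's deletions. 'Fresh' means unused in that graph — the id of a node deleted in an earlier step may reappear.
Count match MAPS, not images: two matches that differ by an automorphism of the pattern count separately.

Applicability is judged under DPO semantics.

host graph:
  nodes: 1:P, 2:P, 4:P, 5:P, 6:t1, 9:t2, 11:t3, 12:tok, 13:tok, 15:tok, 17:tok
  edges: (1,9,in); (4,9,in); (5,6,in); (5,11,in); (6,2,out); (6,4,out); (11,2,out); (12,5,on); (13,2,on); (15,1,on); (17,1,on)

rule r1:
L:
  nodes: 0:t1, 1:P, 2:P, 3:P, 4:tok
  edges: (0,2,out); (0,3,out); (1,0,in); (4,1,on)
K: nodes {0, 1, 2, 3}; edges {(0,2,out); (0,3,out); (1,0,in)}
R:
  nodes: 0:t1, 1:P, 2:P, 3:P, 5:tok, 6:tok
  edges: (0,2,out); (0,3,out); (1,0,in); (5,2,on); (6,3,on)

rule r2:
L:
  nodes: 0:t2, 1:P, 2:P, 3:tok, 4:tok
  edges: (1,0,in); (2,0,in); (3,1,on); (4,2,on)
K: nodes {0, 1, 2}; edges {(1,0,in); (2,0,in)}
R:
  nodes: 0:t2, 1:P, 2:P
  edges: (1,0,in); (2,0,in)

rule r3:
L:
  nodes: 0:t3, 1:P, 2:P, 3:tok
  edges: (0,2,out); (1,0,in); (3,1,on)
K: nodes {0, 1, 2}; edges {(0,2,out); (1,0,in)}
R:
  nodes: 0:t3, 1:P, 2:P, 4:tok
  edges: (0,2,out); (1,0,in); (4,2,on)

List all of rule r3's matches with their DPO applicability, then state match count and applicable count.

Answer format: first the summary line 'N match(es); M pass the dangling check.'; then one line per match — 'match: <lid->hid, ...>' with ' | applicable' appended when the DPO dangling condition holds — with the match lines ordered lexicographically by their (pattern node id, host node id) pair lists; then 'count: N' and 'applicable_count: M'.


1 match(es); 1 pass the dangling check.
match: 0->11, 1->5, 2->2, 3->12 | applicable
count: 1
applicable_count: 1


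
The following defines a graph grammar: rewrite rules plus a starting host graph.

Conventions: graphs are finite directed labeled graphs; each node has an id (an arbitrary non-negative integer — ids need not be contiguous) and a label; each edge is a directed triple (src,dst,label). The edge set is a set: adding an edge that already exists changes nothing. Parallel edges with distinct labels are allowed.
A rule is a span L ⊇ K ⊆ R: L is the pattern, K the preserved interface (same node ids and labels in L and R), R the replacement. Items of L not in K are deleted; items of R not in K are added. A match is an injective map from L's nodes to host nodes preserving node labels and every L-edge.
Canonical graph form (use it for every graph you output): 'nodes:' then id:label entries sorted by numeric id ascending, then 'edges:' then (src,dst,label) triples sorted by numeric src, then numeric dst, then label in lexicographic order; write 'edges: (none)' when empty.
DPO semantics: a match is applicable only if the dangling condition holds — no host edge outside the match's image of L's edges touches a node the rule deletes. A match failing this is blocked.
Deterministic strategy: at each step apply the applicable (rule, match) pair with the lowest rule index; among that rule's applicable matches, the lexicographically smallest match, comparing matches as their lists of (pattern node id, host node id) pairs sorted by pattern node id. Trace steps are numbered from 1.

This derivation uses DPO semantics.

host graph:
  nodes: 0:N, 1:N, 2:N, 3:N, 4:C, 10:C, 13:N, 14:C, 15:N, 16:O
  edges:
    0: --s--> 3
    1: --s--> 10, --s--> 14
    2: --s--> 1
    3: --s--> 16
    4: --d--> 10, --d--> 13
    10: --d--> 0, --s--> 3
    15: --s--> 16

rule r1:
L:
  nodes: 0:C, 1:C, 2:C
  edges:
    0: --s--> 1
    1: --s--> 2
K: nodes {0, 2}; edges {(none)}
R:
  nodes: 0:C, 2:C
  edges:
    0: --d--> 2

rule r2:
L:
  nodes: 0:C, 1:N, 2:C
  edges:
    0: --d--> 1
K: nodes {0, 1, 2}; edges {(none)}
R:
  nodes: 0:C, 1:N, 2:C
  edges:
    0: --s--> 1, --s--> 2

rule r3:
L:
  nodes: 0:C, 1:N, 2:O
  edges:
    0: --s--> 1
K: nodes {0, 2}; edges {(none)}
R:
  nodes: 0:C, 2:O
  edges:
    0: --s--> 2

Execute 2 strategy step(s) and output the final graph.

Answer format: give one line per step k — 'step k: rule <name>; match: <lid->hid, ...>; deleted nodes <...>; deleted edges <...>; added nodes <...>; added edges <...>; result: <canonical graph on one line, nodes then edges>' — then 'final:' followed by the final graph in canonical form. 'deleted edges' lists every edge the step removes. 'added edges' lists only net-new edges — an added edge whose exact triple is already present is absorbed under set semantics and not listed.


step 1: rule r2; match: 0->4, 1->13, 2->10; deleted nodes (none); deleted edges (4,13,d); added nodes (none); added edges (4,10,s); (4,13,s); result: nodes: 0:N, 1:N, 2:N, 3:N, 4:C, 10:C, 13:N, 14:C, 15:N, 16:O edges: (0,3,s); (1,10,s); (1,14,s); (2,1,s); (3,16,s); (4,10,d); (4,10,s); (4,13,s); (10,0,d); (10,3,s); (15,16,s)
step 2: rule r2; match: 0->10, 1->0, 2->4; deleted nodes (none); deleted edges (10,0,d); added nodes (none); added edges (10,0,s); (10,4,s); result: nodes: 0:N, 1:N, 2:N, 3:N, 4:C, 10:C, 13:N, 14:C, 15:N, 16:O edges: (0,3,s); (1,10,s); (1,14,s); (2,1,s); (3,16,s); (4,10,d); (4,10,s); (4,13,s); (10,0,s); (10,3,s); (10,4,s); (15,16,s)
final:
nodes: 0:N, 1:N, 2:N, 3:N, 4:C, 10:C, 13:N, 14:C, 15:N, 16:O
edges: (0,3,s); (1,10,s); (1,14,s); (2,1,s); (3,16,s); (4,10,d); (4,10,s); (4,13,s); (10,0,s); (10,3,s); (10,4,s); (15,16,s)


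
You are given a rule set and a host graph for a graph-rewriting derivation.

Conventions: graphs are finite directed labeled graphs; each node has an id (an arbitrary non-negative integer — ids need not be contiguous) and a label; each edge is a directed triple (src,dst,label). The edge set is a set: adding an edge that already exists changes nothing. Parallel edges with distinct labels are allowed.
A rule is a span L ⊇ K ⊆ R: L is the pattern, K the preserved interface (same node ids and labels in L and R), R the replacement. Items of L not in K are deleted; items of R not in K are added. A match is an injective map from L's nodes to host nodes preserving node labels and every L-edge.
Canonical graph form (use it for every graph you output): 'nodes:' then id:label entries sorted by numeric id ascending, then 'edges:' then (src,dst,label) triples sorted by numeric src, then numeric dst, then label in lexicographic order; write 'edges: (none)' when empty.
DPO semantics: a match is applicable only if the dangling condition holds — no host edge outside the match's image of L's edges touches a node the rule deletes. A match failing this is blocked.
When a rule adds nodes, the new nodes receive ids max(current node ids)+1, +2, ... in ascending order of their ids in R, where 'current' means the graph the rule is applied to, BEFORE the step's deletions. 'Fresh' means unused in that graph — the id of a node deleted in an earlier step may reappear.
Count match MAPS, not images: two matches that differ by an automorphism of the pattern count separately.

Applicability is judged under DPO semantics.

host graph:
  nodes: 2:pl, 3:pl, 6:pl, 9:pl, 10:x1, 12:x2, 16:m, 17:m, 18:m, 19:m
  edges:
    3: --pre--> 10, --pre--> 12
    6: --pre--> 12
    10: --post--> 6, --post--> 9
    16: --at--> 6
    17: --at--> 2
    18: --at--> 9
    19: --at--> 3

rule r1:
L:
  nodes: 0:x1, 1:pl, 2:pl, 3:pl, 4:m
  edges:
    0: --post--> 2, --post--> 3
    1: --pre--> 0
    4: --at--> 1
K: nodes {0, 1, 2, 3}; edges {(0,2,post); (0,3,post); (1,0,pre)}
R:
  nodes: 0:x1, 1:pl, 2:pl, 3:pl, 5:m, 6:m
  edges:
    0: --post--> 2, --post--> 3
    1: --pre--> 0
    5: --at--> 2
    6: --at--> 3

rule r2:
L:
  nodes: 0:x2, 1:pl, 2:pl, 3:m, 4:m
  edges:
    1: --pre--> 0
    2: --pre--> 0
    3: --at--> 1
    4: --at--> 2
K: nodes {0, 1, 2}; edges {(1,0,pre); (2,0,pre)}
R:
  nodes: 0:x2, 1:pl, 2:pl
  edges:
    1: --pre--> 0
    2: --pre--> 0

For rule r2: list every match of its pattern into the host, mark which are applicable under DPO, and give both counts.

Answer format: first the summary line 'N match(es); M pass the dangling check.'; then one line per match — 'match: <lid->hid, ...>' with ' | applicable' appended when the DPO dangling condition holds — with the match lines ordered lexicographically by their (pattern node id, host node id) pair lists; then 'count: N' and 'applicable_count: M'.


2 match(es); 2 pass the dangling check.
match: 0->12, 1->3, 2->6, 3->19, 4->16 | applicable
match: 0->12, 1->6, 2->3, 3->16, 4->19 | applicable
count: 2
applicable_count: 2


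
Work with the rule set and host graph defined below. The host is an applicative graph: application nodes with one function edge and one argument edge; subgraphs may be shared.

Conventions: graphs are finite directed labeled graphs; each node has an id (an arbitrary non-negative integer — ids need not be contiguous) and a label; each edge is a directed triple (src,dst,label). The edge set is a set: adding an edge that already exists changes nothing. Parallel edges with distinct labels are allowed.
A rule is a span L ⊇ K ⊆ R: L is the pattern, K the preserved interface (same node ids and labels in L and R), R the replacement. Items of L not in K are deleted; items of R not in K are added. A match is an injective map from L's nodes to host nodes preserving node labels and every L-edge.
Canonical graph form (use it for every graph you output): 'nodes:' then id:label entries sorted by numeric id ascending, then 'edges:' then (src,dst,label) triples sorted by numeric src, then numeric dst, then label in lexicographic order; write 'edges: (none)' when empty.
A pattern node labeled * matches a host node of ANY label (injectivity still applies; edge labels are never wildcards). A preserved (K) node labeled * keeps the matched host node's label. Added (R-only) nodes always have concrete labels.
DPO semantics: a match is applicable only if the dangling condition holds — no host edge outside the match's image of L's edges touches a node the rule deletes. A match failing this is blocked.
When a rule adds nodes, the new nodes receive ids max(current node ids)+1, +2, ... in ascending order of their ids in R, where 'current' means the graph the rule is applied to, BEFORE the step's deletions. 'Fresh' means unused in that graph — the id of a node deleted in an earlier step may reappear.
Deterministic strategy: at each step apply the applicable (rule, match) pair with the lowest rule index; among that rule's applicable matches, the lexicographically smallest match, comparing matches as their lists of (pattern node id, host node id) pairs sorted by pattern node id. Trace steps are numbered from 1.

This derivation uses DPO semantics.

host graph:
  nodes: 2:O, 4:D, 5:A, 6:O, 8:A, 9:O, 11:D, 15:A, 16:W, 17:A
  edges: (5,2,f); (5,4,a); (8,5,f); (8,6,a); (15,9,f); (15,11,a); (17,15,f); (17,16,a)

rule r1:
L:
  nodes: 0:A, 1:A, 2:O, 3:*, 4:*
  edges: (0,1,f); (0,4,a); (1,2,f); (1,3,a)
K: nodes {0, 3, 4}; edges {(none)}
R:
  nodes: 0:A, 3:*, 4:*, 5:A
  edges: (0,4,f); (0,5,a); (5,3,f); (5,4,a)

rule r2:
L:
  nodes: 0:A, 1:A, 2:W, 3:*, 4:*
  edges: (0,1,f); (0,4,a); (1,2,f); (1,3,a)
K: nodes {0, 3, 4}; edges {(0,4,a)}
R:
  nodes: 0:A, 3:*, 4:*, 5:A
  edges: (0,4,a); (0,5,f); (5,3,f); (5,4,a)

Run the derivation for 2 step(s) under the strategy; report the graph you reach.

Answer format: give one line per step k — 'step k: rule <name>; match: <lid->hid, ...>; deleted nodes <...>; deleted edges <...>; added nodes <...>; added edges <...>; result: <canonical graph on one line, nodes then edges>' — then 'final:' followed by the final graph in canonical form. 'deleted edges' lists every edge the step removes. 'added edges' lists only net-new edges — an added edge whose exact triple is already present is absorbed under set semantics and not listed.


step 1: rule r1; match: 0->8, 1->5, 2->2, 3->4, 4->6; deleted nodes 2, 5; deleted edges (5,2,f); (5,4,a); (8,5,f); (8,6,a); added nodes 18; added edges (8,6,f); (8,18,a); (18,4,f); (18,6,a); result: nodes: 4:D, 6:O, 8:A, 9:O, 11:D, 15:A, 16:W, 17:A, 18:A edges: (8,6,f); (8,18,a); (15,9,f); (15,11,a); (17,15,f); (17,16,a); (18,4,f); (18,6,a)
step 2: rule r1; match: 0->17, 1->15, 2->9, 3->11, 4->16; deleted nodes 9, 15; deleted edges (15,9,f); (15,11,a); (17,15,f); (17,16,a); added nodes 19; added edges (17,16,f); (17,19,a); (19,11,f); (19,16,a); result: nodes: 4:D, 6:O, 8:A, 11:D, 16:W, 17:A, 18:A, 19:A edges: (8,6,f); (8,18,a); (17,16,f); (17,19,a); (18,4,f); (18,6,a); (19,11,f); (19,16,a)
final:
nodes: 4:D, 6:O, 8:A, 11:D, 16:W, 17:A, 18:A, 19:A
edges: (8,6,f); (8,18,a); (17,16,f); (17,19,a); (18,4,f); (18,6,a); (19,11,f); (19,16,a)


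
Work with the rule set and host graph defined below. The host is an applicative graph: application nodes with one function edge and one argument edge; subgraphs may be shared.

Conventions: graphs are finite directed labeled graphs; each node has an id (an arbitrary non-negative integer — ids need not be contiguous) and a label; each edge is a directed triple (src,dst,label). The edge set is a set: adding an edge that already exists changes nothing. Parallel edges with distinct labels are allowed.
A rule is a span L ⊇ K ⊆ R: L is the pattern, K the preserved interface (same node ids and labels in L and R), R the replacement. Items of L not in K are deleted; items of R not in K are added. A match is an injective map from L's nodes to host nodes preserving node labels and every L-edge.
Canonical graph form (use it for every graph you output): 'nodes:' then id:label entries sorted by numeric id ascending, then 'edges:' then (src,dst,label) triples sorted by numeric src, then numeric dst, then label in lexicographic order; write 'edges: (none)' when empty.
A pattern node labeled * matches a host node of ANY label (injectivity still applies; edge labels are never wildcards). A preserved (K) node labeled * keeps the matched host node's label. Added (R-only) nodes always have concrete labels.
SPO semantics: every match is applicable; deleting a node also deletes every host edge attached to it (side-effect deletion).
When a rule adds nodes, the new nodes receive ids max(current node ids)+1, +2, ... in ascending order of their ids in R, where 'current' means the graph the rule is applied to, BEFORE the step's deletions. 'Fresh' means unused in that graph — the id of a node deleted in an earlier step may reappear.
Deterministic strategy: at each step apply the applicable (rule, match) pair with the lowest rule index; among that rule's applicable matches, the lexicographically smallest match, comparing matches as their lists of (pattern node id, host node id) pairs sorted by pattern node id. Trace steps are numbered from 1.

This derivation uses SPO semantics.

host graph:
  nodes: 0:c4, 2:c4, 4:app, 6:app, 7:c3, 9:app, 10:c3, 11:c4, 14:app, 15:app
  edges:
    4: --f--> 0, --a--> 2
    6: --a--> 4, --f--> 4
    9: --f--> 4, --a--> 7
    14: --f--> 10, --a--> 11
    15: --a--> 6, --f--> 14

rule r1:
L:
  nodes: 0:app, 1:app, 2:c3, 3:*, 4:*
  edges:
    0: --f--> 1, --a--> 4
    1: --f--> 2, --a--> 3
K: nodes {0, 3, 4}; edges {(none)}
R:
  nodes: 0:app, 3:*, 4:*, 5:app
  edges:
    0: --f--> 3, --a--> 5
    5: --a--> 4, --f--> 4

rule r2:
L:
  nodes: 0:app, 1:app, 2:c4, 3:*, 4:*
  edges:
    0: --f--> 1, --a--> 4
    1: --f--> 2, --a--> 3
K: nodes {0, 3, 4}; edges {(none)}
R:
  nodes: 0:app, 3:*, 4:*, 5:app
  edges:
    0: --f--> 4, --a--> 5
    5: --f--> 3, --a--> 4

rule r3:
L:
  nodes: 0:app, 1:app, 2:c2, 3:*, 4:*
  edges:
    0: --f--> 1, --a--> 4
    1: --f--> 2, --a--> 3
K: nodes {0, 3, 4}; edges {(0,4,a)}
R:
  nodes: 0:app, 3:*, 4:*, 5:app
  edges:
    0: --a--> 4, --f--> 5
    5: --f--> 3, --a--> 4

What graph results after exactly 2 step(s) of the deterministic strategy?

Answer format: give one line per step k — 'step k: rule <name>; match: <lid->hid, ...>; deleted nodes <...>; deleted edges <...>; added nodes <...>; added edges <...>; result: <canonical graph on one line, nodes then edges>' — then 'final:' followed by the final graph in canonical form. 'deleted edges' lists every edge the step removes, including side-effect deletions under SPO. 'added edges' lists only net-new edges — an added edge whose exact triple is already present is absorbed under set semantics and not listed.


step 1: rule r1; match: 0->15, 1->14, 2->10, 3->11, 4->6; deleted nodes 10, 14; deleted edges (14,10,f); (14,11,a); (15,6,a); (15,14,f); added nodes 16; added edges (15,11,f); (15,16,a); (16,6,a); (16,6,f); result: nodes: 0:c4, 2:c4, 4:app, 6:app, 7:c3, 9:app, 11:c4, 15:app, 16:app edges: (4,0,f); (4,2,a); (6,4,a); (6,4,f); (9,4,f); (9,7,a); (15,11,f); (15,16,a); (16,6,a); (16,6,f)
step 2: rule r2; match: 0->9, 1->4, 2->0, 3->2, 4->7; deleted nodes 0, 4; deleted edges (4,0,f); (4,2,a); (6,4,a); (6,4,f); (9,4,f); (9,7,a); added nodes 17; added edges (9,7,f); (9,17,a); (17,2,f); (17,7,a); result: nodes: 2:c4, 6:app, 7:c3, 9:app, 11:c4, 15:app, 16:app, 17:app edges: (9,7,f); (9,17,a); (15,11,f); (15,16,a); (16,6,a); (16,6,f); (17,2,f); (17,7,a)
final:
nodes: 2:c4, 6:app, 7:c3, 9:app, 11:c4, 15:app, 16:app, 17:app
edges: (9,7,f); (9,17,a); (15,11,f); (15,16,a); (16,6,a); (16,6,f); (17,2,f); (17,7,a)


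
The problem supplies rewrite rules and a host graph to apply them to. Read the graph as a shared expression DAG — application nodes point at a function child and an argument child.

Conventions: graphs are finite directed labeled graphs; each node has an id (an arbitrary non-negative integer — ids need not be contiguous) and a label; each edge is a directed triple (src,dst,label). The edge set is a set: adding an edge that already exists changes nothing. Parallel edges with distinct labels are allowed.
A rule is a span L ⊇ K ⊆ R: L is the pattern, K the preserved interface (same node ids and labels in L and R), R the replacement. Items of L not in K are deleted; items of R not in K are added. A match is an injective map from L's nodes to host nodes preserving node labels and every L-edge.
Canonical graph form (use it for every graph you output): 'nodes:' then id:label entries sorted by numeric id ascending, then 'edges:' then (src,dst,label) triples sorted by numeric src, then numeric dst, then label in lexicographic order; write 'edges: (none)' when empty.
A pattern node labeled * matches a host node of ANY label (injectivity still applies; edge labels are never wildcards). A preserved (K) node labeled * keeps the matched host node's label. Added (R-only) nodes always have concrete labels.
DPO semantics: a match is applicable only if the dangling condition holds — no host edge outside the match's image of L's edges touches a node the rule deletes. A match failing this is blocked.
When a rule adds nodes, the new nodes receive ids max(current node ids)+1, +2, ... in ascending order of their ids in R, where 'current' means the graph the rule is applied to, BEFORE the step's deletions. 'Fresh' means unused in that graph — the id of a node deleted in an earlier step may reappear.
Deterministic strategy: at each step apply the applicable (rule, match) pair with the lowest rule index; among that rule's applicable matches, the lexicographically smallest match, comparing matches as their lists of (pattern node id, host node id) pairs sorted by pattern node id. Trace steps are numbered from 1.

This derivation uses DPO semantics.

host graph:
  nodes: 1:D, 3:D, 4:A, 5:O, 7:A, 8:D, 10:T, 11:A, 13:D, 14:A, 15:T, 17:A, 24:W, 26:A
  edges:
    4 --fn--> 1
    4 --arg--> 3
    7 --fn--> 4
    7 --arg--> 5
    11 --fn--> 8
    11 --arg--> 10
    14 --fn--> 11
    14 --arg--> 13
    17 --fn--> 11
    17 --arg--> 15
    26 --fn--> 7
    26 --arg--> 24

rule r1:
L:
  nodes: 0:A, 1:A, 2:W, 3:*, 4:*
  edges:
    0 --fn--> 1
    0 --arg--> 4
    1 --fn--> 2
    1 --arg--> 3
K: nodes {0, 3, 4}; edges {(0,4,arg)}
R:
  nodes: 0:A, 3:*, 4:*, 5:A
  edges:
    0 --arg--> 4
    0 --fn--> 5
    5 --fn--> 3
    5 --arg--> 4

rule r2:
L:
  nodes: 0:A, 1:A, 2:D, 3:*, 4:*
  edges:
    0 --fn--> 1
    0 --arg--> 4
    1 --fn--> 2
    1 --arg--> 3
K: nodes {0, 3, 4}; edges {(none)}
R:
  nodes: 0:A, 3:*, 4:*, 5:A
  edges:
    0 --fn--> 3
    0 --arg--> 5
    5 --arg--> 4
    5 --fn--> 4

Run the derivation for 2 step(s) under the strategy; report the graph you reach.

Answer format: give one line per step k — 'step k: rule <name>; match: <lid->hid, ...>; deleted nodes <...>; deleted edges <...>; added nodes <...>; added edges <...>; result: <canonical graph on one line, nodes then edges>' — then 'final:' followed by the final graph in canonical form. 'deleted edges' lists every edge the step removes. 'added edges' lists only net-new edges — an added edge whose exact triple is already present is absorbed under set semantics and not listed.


step 1: rule r2; match: 0->7, 1->4, 2->1, 3->3, 4->5; deleted nodes 1, 4; deleted edges (4,1,fn); (4,3,arg); (7,4,fn); (7,5,arg); added nodes 27; added edges (7,3,fn); (7,27,arg); (27,5,arg); (27,5,fn); result: nodes: 3:D, 5:O, 7:A, 8:D, 10:T, 11:A, 13:D, 14:A, 15:T, 17:A, 24:W, 26:A, 27:A edges: (7,3,fn); (7,27,arg); (11,8,fn); (11,10,arg); (14,11,fn); (14,13,arg); (17,11,fn); (17,15,arg); (26,7,fn); (26,24,arg); (27,5,arg); (27,5,fn)
step 2: rule r2; match: 0->26, 1->7, 2->3, 3->27, 4->24; deleted nodes 3, 7; deleted edges (7,3,fn); (7,27,arg); (26,7,fn); (26,24,arg); added nodes 28; added edges (26,27,fn); (26,28,arg); (28,24,arg); (28,24,fn); result: nodes: 5:O, 8:D, 10:T, 11:A, 13:D, 14:A, 15:T, 17:A, 24:W, 26:A, 27:A, 28:A edges: (11,8,fn); (11,10,arg); (14,11,fn); (14,13,arg); (17,11,fn); (17,15,arg); (26,27,fn); (26,28,arg); (27,5,arg); (27,5,fn); (28,24,arg); (28,24,fn)
final:
nodes: 5:O, 8:D, 10:T, 11:A, 13:D, 14:A, 15:T, 17:A, 24:W, 26:A, 27:A, 28:A
edges: (11,8,fn); (11,10,arg); (14,11,fn); (14,13,arg); (17,11,fn); (17,15,arg); (26,27,fn); (26,28,arg); (27,5,arg); (27,5,fn); (28,24,arg); (28,24,fn)
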